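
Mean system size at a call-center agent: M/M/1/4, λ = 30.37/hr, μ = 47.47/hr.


ρ = 30.37/47.47 = 0.6398
L = ρ[1 − (K+1)ρ^K + Kρ^(K+1)] / [(1−ρ)(1−ρ^(K+1))]
Numerator: 0.6398·(1 − 5·0.167534 + 4·0.107183) = 0.378147
Denominator: (0.3602)·(0.892817) = 0.321617
L = 0.378147/0.321617 = 1.1758

Final: 1.1758


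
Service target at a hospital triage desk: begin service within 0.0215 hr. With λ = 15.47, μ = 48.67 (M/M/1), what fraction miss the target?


ρ = 15.47/48.67 = 0.3179
P(Wq > t) = ρ·e^{−(μ−λ)t} = 0.3179·e^{−0.7138}
= 0.3179·0.489779 = 0.155679

Final: 0.155679


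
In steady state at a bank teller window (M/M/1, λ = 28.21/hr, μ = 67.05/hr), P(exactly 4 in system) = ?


ρ = 28.21/67.05 = 0.4207
P_n = (1−ρ)·ρ^n = (1 − 0.4207)·0.4207^4 = 0.5793·0.031334 = 0.018151

Final: 0.018151


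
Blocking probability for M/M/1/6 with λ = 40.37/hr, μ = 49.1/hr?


ρ = λ/μ = 40.37/49.1 = 0.8222
P_K = (1−ρ)ρ^K/(1−ρ^(K+1)) = (0.1778·0.308932)/(1 − 0.254004)
= 0.054928/0.745996 = 0.073631

Final: 0.073631


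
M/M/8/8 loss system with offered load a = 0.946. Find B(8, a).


B(c,a) = (a^c/c!) / Σ_{k=0}^{c} a^k/k!
a^8/8! = 0.00001591
Σ terms (k=0..8): 1.00000 + 0.94600 + 0.44746 + 0.14110 + 0.03337 + 0.006314 + 0.0009954 + 0.0001345 + 0.00001591 = 2.575386
B = 0.00001591/2.575386 = 0.000006177

Final: 0.000006177


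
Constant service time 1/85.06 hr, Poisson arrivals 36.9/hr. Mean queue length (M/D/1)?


ρ = 36.9/85.06 = 0.4338
M/D/1: Lq = ρ²/(2(1−ρ)) = 0.1882/(2·0.5662) = 0.16619

Final: 0.16619


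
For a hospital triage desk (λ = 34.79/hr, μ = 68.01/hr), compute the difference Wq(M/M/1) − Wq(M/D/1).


ρ = 34.79/68.01 = 0.5115
Wq(M/M/1) = ρ/(μ−λ) = 0.5115/33.22 = 0.01540 hr
Wq(M/D/1) = ρ/(2(μ−λ)) = 0.007699 hr
Savings = 0.01540 − 0.007699 = 0.007699 hr

Final: 0.007699 hr


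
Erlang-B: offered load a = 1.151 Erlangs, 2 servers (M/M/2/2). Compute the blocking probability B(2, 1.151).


B(c,a) = (a^c/c!) / Σ_{k=0}^{c} a^k/k!
a^2/2! = 0.662401
Σ terms (k=0..2): 1.00000 + 1.15100 + 0.66240 = 2.813401
B = 0.662401/2.813401 = 0.235445

Final: 0.235445


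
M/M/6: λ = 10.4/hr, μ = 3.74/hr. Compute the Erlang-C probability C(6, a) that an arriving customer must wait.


a = λ/μ = 2.7807; ρ = a/6 = 0.4635
P₀ = 0.061333 (from M/M/c formula)
C(c,a) = [a^c/(c!(1−ρ))]·P₀ = [462.34953/(720·0.5365)]·0.061333
= 1.19684·0.061333 = 0.073405

Final: 0.073405


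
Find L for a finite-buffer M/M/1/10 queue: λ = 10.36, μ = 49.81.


ρ = 10.36/49.81 = 0.2080
L = ρ[1 − (K+1)ρ^K + Kρ^(K+1)] / [(1−ρ)(1−ρ^(K+1))]
Numerator: 0.2080·(1 − 11·0.0000001515 + 10·0.00000003151) = 0.207990
Denominator: (0.7920)·(1.000000) = 0.792010
L = 0.207990/0.792010 = 0.2626

Final: 0.2626


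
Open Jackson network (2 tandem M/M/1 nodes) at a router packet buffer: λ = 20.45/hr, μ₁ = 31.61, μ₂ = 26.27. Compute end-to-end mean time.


Each node sees arrival rate λ = 20.45/hr (tandem ⇒ throughput preserved).
W₁ = 1/(μ₁−λ) = 1/(31.61−20.45) = 0.08961 hr
W₂ = 1/(μ₂−λ) = 1/(26.27−20.45) = 0.17182 hr
W_total = W₁ + W₂ = 0.08961 + 0.17182 = 0.26143 hr

Final: 0.26143 hr


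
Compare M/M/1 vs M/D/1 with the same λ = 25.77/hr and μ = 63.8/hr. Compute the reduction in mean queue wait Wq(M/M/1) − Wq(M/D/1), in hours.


ρ = 25.77/63.8 = 0.4039
Wq(M/M/1) = ρ/(μ−λ) = 0.4039/38.03 = 0.01062 hr
Wq(M/D/1) = ρ/(2(μ−λ)) = 0.005311 hr
Savings = 0.01062 − 0.005311 = 0.005311 hr

Final: 0.005311 hr


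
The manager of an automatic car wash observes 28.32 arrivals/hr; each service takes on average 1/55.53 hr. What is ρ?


ρ = λ/μ = 28.32/55.53 = 0.5100

Final: 0.5100


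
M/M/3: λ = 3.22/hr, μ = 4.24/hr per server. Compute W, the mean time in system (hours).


a = 0.7594; ρ = 0.2531; P₀ = 0.466082
Lq = P₀·a^c·ρ/(c!(1−ρ)²) = 0.01544
Wq = Lq/λ = 0.01544/3.22 = 0.004795 hr
W = Wq + 1/μ = 0.004795 + 0.23585 = 0.24064 hr

Final: 0.24064 hr


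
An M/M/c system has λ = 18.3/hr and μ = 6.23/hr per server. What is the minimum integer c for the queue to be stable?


Stability requires cμ > λ ⇔ c > λ/μ.
λ/μ = 18.3/6.23 = 2.9374
Minimum integer c = ⌊2.9374⌋ + 1 = 3
Check: 3·6.23 = 18.69 > 18.3, while 2·6.23 = 12.46 ≤ 18.3

Final: 3 servers


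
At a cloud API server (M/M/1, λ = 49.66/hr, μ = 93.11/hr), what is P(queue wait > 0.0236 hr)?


ρ = 49.66/93.11 = 0.5333
P(Wq > t) = ρ·e^{−(μ−λ)t} = 0.5333·e^{−1.0254}
= 0.5333·0.358646 = 0.191283

Final: 0.191283


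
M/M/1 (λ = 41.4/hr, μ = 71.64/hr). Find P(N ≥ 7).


ρ = 41.4/71.64 = 0.5779
P(N ≥ n) = ρ^n = 0.5779^7 = 0.021524

Final: 0.021524


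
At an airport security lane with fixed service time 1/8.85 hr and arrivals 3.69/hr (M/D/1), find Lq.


ρ = 3.69/8.85 = 0.4169
M/D/1: Lq = ρ²/(2(1−ρ)) = 0.1738/(2·0.5831) = 0.14908

Final: 0.14908


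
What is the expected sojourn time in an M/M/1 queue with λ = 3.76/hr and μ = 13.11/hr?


W = 1/(μ−λ) = 1/(13.11 − 3.76) = 1/9.35 = 0.1070 hr

Final: 0.1070 hr


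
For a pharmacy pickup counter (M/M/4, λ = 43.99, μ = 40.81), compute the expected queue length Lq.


a = λ/μ = 1.0779; ρ = a/4 = 0.2695
P₀ = 0.339602
Lq = P₀·a^c·ρ / (c!·(1−ρ)²) = 0.339602·1.35005·0.2695/(24·0.53366)
= 0.009647

Final: 0.009647


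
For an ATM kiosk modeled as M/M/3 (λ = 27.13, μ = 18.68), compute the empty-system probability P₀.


a = λ/μ = 27.13/18.68 = 1.4524; ρ = a/c = 0.4841
Σ_{k=0}^{2} a^k/k! (terms k=0..2) = 1.00000 + 1.45236 + 1.05467 = 3.50702
Tail: a^3/(3!(1−ρ)) = 3.06351/(6·0.5159) = 0.98973
P₀ = 1/(3.50702 + 0.98973) = 1/4.49676 = 0.222383

Final: 0.222383


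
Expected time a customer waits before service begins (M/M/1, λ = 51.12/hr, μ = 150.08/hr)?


ρ = 51.12/150.08 = 0.3406
Wq = ρ/(μ−λ) = 0.3406/(150.08 − 51.12) = 0.3406/98.96 = 0.003442 hr

Final: 0.003442 hr


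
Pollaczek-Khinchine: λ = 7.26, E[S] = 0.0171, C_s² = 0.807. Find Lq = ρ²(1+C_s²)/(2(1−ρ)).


ρ = λ·E[S] = 7.26·0.0171 = 0.1241
Lq = ρ²(1+C_s²)/(2(1−ρ)) = 0.01541·(1+0.807)/(2·0.8759)
= 0.01541·1.8070/1.7517 = 0.01590

Final: 0.01590


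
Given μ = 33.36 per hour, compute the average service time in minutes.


Mean service time = 1/μ = 1/33.36 hour = 0.02998 hour
In minutes: 0.02998 × 60 = 1.7986 min

Final: 1.7986 min


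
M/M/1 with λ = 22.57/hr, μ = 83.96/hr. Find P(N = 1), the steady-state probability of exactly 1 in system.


ρ = 22.57/83.96 = 0.2688
P_n = (1−ρ)·ρ^n = (1 − 0.2688)·0.2688^1 = 0.7312·0.268818 = 0.196555

Final: 0.196555


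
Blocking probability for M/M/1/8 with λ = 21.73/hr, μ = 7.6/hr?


ρ = λ/μ = 21.73/7.6 = 2.8592
P_K = (1−ρ)ρ^K/(1−ρ^(K+1)) = (-1.8592·4466.517833)/(1 − 12770.714805)
= -8304.196972/-12769.714805 = 0.650304

Final: 0.650304


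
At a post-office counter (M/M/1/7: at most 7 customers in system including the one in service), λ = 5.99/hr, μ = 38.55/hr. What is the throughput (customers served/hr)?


ρ = 0.1554; P_K = (1−ρ)ρ^7/(1−ρ^8) = 0.000001847
λ_eff = λ(1 − P_K) = 5.99·(1 − 0.000001847) = 5.99·0.999998 = 5.9900 /hr

Final: 5.9900 /hr


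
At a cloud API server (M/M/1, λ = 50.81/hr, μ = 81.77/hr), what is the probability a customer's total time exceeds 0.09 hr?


W ~ Exponential(μ−λ) for M/M/1.
μ − λ = 81.77 − 50.81 = 30.9600
P(W > t) = e^{−(μ−λ)t} = e^{−2.7864} = 0.061643

Final: 0.061643


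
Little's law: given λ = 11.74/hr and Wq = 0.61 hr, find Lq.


Lq = λWq = 11.74·0.61 = 7.1614

Final: 7.1614


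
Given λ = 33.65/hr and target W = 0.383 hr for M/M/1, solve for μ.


W = 1/(μ−λ) ⇒ μ − λ = 1/W = 1/0.383 = 2.6110
μ = λ + 1/W = 33.65 + 2.6110 = 36.2610 per hr

Final: 36.2610 /hr


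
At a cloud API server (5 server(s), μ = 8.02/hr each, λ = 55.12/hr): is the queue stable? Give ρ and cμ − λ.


Total capacity cμ = 5·8.02 = 40.10/hr
ρ = λ/(cμ) = 55.12/40.10 = 1.3746
Stable ⇔ ρ < 1: NO
Spare capacity = cμ − λ = 40.10 − 55.12 = -15.02/hr

Final: ρ = 1.3746; unstable; margin = -15.02/hr


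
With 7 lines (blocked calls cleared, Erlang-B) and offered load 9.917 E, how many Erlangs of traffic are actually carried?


B(7,9.917) = 0.405320 (Erlang-B)
Carried load = a(1 − B) = 9.917·(1 − 0.405320) = 9.917·0.594680 = 5.8974 E

Final: 5.8974 Erlangs


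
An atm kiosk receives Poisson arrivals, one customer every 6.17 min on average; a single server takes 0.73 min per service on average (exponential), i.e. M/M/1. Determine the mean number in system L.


λ = 60/6.17 = 9.7245 /hr
μ = 60/0.73 = 82.1918 /hr
ρ = λ/μ = 9.7245/82.1918 = 0.1183
L = ρ/(1−ρ) = 0.1183/0.8817 = 0.1342

Final: 0.1342


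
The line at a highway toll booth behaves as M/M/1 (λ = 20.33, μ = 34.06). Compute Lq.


ρ = 20.33/34.06 = 0.5969
Lq = ρ²/(1−ρ) = 0.3563/0.4031 = 0.8838

Final: 0.8838


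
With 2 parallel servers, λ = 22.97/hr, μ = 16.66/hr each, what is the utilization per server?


ρ = λ/(cμ) = 22.97/(2·16.66) = 22.97/33.32 = 0.6894

Final: 0.6894


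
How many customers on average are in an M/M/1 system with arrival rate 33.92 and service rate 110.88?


ρ = λ/μ = 33.92/110.88 = 0.3059
L = ρ/(1−ρ) = 0.3059/(1 − 0.3059) = 0.3059/0.6941 = 0.4407

Final: 0.4407


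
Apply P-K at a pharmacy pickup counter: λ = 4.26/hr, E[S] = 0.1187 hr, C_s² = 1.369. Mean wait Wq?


ρ = λ·E[S] = 4.26·0.1187 = 0.5057
E[S²] = E[S]²(1+C_s²) = 0.1187²·(1+1.369) = 0.033378
Wq = λ·E[S²]/(2(1−ρ)) = 4.26·0.033378/(2·0.4943) = 0.14382 hr

Final: 0.14382 hr


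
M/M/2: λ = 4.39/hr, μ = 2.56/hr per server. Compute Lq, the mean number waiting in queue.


a = λ/μ = 1.7148; ρ = a/2 = 0.8574
P₀ = 0.076761
Lq = P₀·a^c·ρ / (c!·(1−ρ)²) = 0.076761·2.94069·0.8574/(2·0.02033)
= 4.76047

Final: 4.76047


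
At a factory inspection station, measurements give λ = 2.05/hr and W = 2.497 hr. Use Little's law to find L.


L = λW = 2.05·2.497 = 5.1188

Final: 5.1188


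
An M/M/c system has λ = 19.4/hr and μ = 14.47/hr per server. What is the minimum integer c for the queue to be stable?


Stability requires cμ > λ ⇔ c > λ/μ.
λ/μ = 19.4/14.47 = 1.3407
Minimum integer c = ⌊1.3407⌋ + 1 = 2
Check: 2·14.47 = 28.94 > 19.4, while 1·14.47 = 14.47 ≤ 19.4

Final: 2 servers


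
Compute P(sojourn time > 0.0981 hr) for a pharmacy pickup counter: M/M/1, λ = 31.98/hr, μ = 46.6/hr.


W ~ Exponential(μ−λ) for M/M/1.
μ − λ = 46.6 − 31.98 = 14.6200
P(W > t) = e^{−(μ−λ)t} = e^{−1.4342} = 0.238301

Final: 0.238301


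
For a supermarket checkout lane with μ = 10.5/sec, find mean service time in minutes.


Mean service time = 1/μ = 1/10.5 second = 0.09524 second
In minutes: 0.09524 × 0.0166667 = 0.001587 min

Final: 0.001587 min


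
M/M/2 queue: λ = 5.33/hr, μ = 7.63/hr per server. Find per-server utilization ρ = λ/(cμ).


ρ = λ/(cμ) = 5.33/(2·7.63) = 5.33/15.26 = 0.3493

Final: 0.3493


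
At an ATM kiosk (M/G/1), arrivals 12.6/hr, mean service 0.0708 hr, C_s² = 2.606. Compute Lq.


ρ = λ·E[S] = 12.6·0.0708 = 0.8921
Lq = ρ²(1+C_s²)/(2(1−ρ)) = 0.7958·(1+2.606)/(2·0.1079)
= 0.7958·3.6060/0.2158 = 13.29540

Final: 13.29540


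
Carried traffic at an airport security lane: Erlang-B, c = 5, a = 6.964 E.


B(5,6.964) = 0.422588 (Erlang-B)
Carried load = a(1 − B) = 6.964·(1 − 0.422588) = 6.964·0.577412 = 4.0211 E

Final: 4.0211 Erlangs


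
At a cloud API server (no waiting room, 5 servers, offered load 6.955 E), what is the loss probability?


B(c,a) = (a^c/c!) / Σ_{k=0}^{c} a^k/k!
a^5/5! = 135.613969
Σ terms (k=0..5): 1.00000 + 6.95500 + 24.18601 + 56.07124 + 97.49387 + 135.61397 = 321.320087
B = 135.613969/321.320087 = 0.422053

Final: 0.422053


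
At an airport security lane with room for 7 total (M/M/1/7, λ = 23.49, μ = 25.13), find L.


ρ = 23.49/25.13 = 0.9347
L = ρ[1 − (K+1)ρ^K + Kρ^(K+1)] / [(1−ρ)(1−ρ^(K+1))]
Numerator: 0.9347·(1 − 8·0.623496 + 7·0.582806) = 0.085693
Denominator: (0.06526)·(0.417194) = 0.027226
L = 0.085693/0.027226 = 3.1474

Final: 3.1474


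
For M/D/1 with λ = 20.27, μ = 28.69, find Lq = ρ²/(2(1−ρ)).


ρ = 20.27/28.69 = 0.7065
M/D/1: Lq = ρ²/(2(1−ρ)) = 0.4992/(2·0.2935) = 0.85042

Final: 0.85042


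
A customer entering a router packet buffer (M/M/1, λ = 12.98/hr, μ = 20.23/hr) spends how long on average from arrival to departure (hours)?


W = 1/(μ−λ) = 1/(20.23 − 12.98) = 1/7.25 = 0.1379 hr

Final: 0.1379 hr


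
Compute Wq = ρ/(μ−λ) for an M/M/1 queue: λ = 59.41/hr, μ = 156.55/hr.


ρ = 59.41/156.55 = 0.3795
Wq = ρ/(μ−λ) = 0.3795/(156.55 − 59.41) = 0.3795/97.14 = 0.003907 hr

Final: 0.003907 hr


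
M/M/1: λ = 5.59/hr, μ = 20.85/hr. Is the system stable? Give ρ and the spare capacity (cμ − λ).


Total capacity cμ = 1·20.85 = 20.85/hr
ρ = λ/(cμ) = 5.59/20.85 = 0.2681
Stable ⇔ ρ < 1: YES
Spare capacity = cμ − λ = 20.85 − 5.59 = 15.26/hr

Final: ρ = 0.2681; stable; margin = 15.26/hr


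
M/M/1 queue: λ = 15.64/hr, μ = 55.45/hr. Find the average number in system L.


ρ = λ/μ = 15.64/55.45 = 0.2821
L = ρ/(1−ρ) = 0.2821/(1 − 0.2821) = 0.2821/0.7179 = 0.3929

Final: 0.3929


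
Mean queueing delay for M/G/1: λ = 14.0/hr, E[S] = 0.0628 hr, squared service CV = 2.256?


ρ = λ·E[S] = 14.0·0.0628 = 0.8792
E[S²] = E[S]²(1+C_s²) = 0.0628²·(1+2.256) = 0.012841
Wq = λ·E[S²]/(2(1−ρ)) = 14.0·0.012841/(2·0.1208) = 0.74411 hr

Final: 0.74411 hr


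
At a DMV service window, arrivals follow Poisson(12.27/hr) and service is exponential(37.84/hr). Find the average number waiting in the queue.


ρ = 12.27/37.84 = 0.3243
Lq = ρ²/(1−ρ) = 0.1051/0.6757 = 0.1556

Final: 0.1556


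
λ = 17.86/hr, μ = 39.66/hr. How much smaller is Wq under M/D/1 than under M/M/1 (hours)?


ρ = 17.86/39.66 = 0.4503
Wq(M/M/1) = ρ/(μ−λ) = 0.4503/21.80 = 0.02066 hr
Wq(M/D/1) = ρ/(2(μ−λ)) = 0.01033 hr
Savings = 0.02066 − 0.01033 = 0.01033 hr

Final: 0.01033 hr


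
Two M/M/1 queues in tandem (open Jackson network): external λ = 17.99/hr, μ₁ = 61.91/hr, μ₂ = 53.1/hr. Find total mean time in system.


Each node sees arrival rate λ = 17.99/hr (tandem ⇒ throughput preserved).
W₁ = 1/(μ₁−λ) = 1/(61.91−17.99) = 0.02277 hr
W₂ = 1/(μ₂−λ) = 1/(53.1−17.99) = 0.02848 hr
W_total = W₁ + W₂ = 0.02277 + 0.02848 = 0.05125 hr

Final: 0.05125 hr


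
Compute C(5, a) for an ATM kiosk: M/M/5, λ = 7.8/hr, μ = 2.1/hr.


a = λ/μ = 3.7143; ρ = a/5 = 0.7429
P₀ = 0.019611 (from M/M/c formula)
C(c,a) = [a^c/(c!(1−ρ))]·P₀ = [706.93021/(120·0.2571)]·0.019611
= 22.90978·0.019611 = 0.449276

Final: 0.449276


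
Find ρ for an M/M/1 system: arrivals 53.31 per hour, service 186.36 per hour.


ρ = λ/μ = 53.31/186.36 = 0.2861

Final: 0.2861


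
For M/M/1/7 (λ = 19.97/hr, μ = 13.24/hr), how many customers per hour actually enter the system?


ρ = 1.5083; P_K = (1−ρ)ρ^7/(1−ρ^8) = 0.350074
λ_eff = λ(1 − P_K) = 19.97·(1 − 0.350074) = 19.97·0.649926 = 12.9790 /hr

Final: 12.9790 /hr


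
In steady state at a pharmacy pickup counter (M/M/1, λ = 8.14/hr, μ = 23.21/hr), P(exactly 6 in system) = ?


ρ = 8.14/23.21 = 0.3507
P_n = (1−ρ)·ρ^n = (1 − 0.3507)·0.3507^6 = 0.6493·0.001861 = 0.001208

Final: 0.001208


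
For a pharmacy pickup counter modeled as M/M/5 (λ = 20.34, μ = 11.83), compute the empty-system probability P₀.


a = λ/μ = 20.34/11.83 = 1.7194; ρ = a/c = 0.3439
Σ_{k=0}^{4} a^k/k! (terms k=0..4) = 1.00000 + 1.71936 + 1.47810 + 0.84712 + 0.36413 = 5.40871
Tail: a^5/(5!(1−ρ)) = 15.02557/(120·0.6561) = 0.19084
P₀ = 1/(5.40871 + 0.19084) = 1/5.59954 = 0.178586

Final: 0.178586


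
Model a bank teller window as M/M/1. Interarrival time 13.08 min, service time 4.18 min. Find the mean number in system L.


λ = 60/13.08 = 4.5872 /hr
μ = 60/4.18 = 14.3541 /hr
ρ = λ/μ = 4.5872/14.3541 = 0.3196
L = ρ/(1−ρ) = 0.3196/0.6804 = 0.4697

Final: 0.4697


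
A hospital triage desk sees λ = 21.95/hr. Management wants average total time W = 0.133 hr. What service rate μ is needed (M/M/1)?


W = 1/(μ−λ) ⇒ μ − λ = 1/W = 1/0.133 = 7.5188
μ = λ + 1/W = 21.95 + 7.5188 = 29.4688 per hr

Final: 29.4688 /hr


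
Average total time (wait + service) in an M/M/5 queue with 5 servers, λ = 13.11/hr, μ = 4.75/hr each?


a = 2.7600; ρ = 0.5520; P₀ = 0.060717
Lq = P₀·a^c·ρ/(c!(1−ρ)²) = 0.22287
Wq = Lq/λ = 0.22287/13.11 = 0.01700 hr
W = Wq + 1/μ = 0.01700 + 0.21053 = 0.22753 hr

Final: 0.22753 hr


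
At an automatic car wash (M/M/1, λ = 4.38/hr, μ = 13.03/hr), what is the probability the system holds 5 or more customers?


ρ = 4.38/13.03 = 0.3361
P(N ≥ n) = ρ^n = 0.3361^5 = 0.004292

Final: 0.004292


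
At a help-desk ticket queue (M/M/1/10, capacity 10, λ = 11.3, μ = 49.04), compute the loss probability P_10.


ρ = λ/μ = 11.3/49.04 = 0.2304
P_K = (1−ρ)ρ^K/(1−ρ^(K+1)) = (0.7696·0.0000004220)/(1 − 0.00000009723)
= 0.0000003247/1.000000 = 0.0000003247

Final: 0.0000003247


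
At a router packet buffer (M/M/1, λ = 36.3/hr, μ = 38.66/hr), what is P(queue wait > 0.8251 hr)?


ρ = 36.3/38.66 = 0.9390
P(Wq > t) = ρ·e^{−(μ−λ)t} = 0.9390·e^{−1.9472}
= 0.9390·0.142668 = 0.133959

Final: 0.133959


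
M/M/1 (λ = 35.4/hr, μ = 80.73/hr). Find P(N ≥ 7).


ρ = 35.4/80.73 = 0.4385
P(N ≥ n) = ρ^n = 0.4385^7 = 0.003117

Final: 0.003117


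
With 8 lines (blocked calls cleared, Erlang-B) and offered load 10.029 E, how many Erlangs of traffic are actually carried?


B(8,10.029) = 0.339674 (Erlang-B)
Carried load = a(1 − B) = 10.029·(1 − 0.339674) = 10.029·0.660326 = 6.6224 E

Final: 6.6224 Erlangs


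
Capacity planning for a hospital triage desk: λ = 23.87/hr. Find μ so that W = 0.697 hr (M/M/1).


W = 1/(μ−λ) ⇒ μ − λ = 1/W = 1/0.697 = 1.4347
μ = λ + 1/W = 23.87 + 1.4347 = 25.3047 per hr

Final: 25.3047 /hr


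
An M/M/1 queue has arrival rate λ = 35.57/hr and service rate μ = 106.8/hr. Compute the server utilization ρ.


ρ = λ/μ = 35.57/106.8 = 0.3331

Final: 0.3331


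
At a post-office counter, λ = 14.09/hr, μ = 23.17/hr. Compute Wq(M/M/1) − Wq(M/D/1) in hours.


ρ = 14.09/23.17 = 0.6081
Wq(M/M/1) = ρ/(μ−λ) = 0.6081/9.08 = 0.06697 hr
Wq(M/D/1) = ρ/(2(μ−λ)) = 0.03349 hr
Savings = 0.06697 − 0.03349 = 0.03349 hr

Final: 0.03349 hr


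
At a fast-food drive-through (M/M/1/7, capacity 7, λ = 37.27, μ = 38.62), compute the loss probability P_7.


ρ = λ/μ = 37.27/38.62 = 0.9650
P_K = (1−ρ)ρ^K/(1−ρ^(K+1)) = (0.03496·0.779525)/(1 − 0.752276)
= 0.027249/0.247724 = 0.109997

Final: 0.109997


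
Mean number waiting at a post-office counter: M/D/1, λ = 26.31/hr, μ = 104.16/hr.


ρ = 26.31/104.16 = 0.2526
M/D/1: Lq = ρ²/(2(1−ρ)) = 0.06380/(2·0.7474) = 0.04268

Final: 0.04268


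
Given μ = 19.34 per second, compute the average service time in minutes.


Mean service time = 1/μ = 1/19.34 second = 0.05171 second
In minutes: 0.05171 × 0.0166667 = 0.0008618 min

Final: 0.0008618 min


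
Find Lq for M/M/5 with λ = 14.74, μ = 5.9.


a = λ/μ = 2.4983; ρ = a/5 = 0.4997
P₀ = 0.080243
Lq = P₀·a^c·ρ / (c!·(1−ρ)²) = 0.080243·97.32566·0.4997/(120·0.25034)
= 0.12990

Final: 0.12990


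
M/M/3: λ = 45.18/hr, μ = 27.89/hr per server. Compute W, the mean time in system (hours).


a = 1.6199; ρ = 0.5400; P₀ = 0.182742
Lq = P₀·a^c·ρ/(c!(1−ρ)²) = 0.33037
Wq = Lq/λ = 0.33037/45.18 = 0.007312 hr
W = Wq + 1/μ = 0.007312 + 0.03586 = 0.04317 hr

Final: 0.04317 hr


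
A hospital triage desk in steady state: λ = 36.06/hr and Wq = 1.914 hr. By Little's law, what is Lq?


Lq = λWq = 36.06·1.914 = 69.0188

Final: 69.0188


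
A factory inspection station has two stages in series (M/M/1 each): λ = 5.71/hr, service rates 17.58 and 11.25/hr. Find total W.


Each node sees arrival rate λ = 5.71/hr (tandem ⇒ throughput preserved).
W₁ = 1/(μ₁−λ) = 1/(17.58−5.71) = 0.08425 hr
W₂ = 1/(μ₂−λ) = 1/(11.25−5.71) = 0.18051 hr
W_total = W₁ + W₂ = 0.08425 + 0.18051 = 0.26475 hr

Final: 0.26475 hr


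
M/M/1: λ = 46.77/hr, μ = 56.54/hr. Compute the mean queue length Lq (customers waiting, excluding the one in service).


ρ = 46.77/56.54 = 0.8272
Lq = ρ²/(1−ρ) = 0.6843/0.1728 = 3.9599

Final: 3.9599


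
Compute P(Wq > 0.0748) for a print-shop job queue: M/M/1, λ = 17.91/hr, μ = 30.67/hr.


ρ = 17.91/30.67 = 0.5840
P(Wq > t) = ρ·e^{−(μ−λ)t} = 0.5840·e^{−0.9544}
= 0.5840·0.385025 = 0.224838

Final: 0.224838


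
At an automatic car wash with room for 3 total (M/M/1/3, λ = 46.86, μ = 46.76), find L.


ρ = 46.86/46.76 = 1.0021
L = ρ[1 − (K+1)ρ^K + Kρ^(K+1)] / [(1−ρ)(1−ρ^(K+1))]
Numerator: 1.0021·(1 − 4·1.006429 + 3·1.008582) = 0.00002758
Denominator: (-0.002139)·(-0.008582) = 0.00001835
L = 0.00002758/0.00001835 = 1.5027

Final: 1.5027


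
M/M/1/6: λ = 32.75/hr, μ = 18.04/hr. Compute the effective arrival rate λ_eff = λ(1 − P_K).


ρ = 1.8154; P_K = (1−ρ)ρ^6/(1−ρ^7) = 0.456180
λ_eff = λ(1 − P_K) = 32.75·(1 − 0.456180) = 32.75·0.543820 = 17.8101 /hr

Final: 17.8101 /hr


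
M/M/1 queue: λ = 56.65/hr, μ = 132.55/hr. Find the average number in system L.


ρ = λ/μ = 56.65/132.55 = 0.4274
L = ρ/(1−ρ) = 0.4274/(1 − 0.4274) = 0.4274/0.5726 = 0.7464

Final: 0.7464


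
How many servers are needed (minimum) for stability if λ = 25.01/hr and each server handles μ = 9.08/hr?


Stability requires cμ > λ ⇔ c > λ/μ.
λ/μ = 25.01/9.08 = 2.7544
Minimum integer c = ⌊2.7544⌋ + 1 = 3
Check: 3·9.08 = 27.24 > 25.01, while 2·9.08 = 18.16 ≤ 25.01

Final: 3 servers


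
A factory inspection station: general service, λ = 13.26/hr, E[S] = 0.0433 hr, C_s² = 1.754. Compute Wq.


ρ = λ·E[S] = 13.26·0.0433 = 0.5742
E[S²] = E[S]²(1+C_s²) = 0.0433²·(1+1.754) = 0.005163
Wq = λ·E[S²]/(2(1−ρ)) = 13.26·0.005163/(2·0.4258) = 0.08039 hr

Final: 0.08039 hr


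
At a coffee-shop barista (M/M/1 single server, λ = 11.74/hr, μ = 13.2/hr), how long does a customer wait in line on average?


ρ = 11.74/13.2 = 0.8894
Wq = ρ/(μ−λ) = 0.8894/(13.2 − 11.74) = 0.8894/1.46 = 0.6092 hr

Final: 0.6092 hr


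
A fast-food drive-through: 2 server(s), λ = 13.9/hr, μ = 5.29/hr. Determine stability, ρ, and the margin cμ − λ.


Total capacity cμ = 2·5.29 = 10.58/hr
ρ = λ/(cμ) = 13.9/10.58 = 1.3138
Stable ⇔ ρ < 1: NO
Spare capacity = cμ − λ = 10.58 − 13.9 = -3.32/hr

Final: ρ = 1.3138; unstable; margin = -3.32/hr


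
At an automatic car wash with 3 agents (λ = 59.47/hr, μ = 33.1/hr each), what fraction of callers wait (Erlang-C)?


a = λ/μ = 1.7967; ρ = a/3 = 0.5989
P₀ = 0.146615 (from M/M/c formula)
C(c,a) = [a^c/(c!(1−ρ))]·P₀ = [5.79976/(6·0.4011)]·0.146615
= 2.40989·0.146615 = 0.353326

Final: 0.353326


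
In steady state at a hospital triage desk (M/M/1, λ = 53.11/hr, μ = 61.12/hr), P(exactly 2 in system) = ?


ρ = 53.11/61.12 = 0.8689
P_n = (1−ρ)·ρ^n = (1 − 0.8689)·0.8689^2 = 0.1311·0.755068 = 0.098954

Final: 0.098954


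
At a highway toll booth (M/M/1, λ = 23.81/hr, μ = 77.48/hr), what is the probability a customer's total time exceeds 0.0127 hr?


W ~ Exponential(μ−λ) for M/M/1.
μ − λ = 77.48 − 23.81 = 53.6700
P(W > t) = e^{−(μ−λ)t} = e^{−0.6816} = 0.505803

Final: 0.505803


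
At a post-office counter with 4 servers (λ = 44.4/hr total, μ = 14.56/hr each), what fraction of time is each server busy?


ρ = λ/(cμ) = 44.4/(4·14.56) = 44.4/58.24 = 0.7624

Final: 0.7624


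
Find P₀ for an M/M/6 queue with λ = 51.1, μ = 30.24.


a = λ/μ = 51.1/30.24 = 1.6898; ρ = a/c = 0.2816
Σ_{k=0}^{5} a^k/k! (terms k=0..5) = 1.00000 + 1.68981 + 1.42774 + 0.80420 + 0.33974 + 0.11482 = 5.37631
Tail: a^6/(6!(1−ρ)) = 23.28277/(720·0.7184) = 0.04502
P₀ = 1/(5.37631 + 0.04502) = 1/5.42133 = 0.184457

Final: 0.184457


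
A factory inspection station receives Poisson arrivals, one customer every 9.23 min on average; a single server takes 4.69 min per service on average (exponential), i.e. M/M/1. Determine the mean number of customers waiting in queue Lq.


λ = 60/9.23 = 6.5005 /hr
μ = 60/4.69 = 12.7932 /hr
ρ = λ/μ = 6.5005/12.7932 = 0.5081
Lq = ρ²/(1−ρ) = 0.2582/0.4919 = 0.5249

Final: 0.5249


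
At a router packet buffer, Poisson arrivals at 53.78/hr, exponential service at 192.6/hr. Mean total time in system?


W = 1/(μ−λ) = 1/(192.6 − 53.78) = 1/138.82 = 0.007204 hr

Final: 0.007204 hr


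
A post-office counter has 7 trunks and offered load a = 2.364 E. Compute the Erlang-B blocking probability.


B(c,a) = (a^c/c!) / Σ_{k=0}^{c} a^k/k!
a^7/7! = 0.081866
Σ terms (k=0..7): 1.00000 + 2.36400 + 2.79425 + 2.20187 + 1.30130 + 0.61526 + 0.24241 + 0.08187 = 10.600952
B = 0.081866/10.600952 = 0.007722

Final: 0.007722


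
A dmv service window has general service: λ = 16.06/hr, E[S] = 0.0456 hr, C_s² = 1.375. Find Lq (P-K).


ρ = λ·E[S] = 16.06·0.0456 = 0.7323
Lq = ρ²(1+C_s²)/(2(1−ρ)) = 0.5363·(1+1.375)/(2·0.2677)
= 0.5363·2.3750/0.5353 = 2.37938

Final: 2.37938


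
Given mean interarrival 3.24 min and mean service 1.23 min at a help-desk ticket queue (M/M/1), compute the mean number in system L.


λ = 60/3.24 = 18.5185 /hr
μ = 60/1.23 = 48.7805 /hr
ρ = λ/μ = 18.5185/48.7805 = 0.3796
L = ρ/(1−ρ) = 0.3796/0.6204 = 0.6119

Final: 0.6119


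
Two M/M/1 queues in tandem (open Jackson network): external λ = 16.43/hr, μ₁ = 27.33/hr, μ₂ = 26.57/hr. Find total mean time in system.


Each node sees arrival rate λ = 16.43/hr (tandem ⇒ throughput preserved).
W₁ = 1/(μ₁−λ) = 1/(27.33−16.43) = 0.09174 hr
W₂ = 1/(μ₂−λ) = 1/(26.57−16.43) = 0.09862 hr
W_total = W₁ + W₂ = 0.09174 + 0.09862 = 0.19036 hr

Final: 0.19036 hr


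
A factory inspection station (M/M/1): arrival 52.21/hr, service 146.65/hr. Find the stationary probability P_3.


ρ = 52.21/146.65 = 0.3560
P_n = (1−ρ)·ρ^n = (1 − 0.3560)·0.3560^3 = 0.6440·0.045125 = 0.029060

Final: 0.029060


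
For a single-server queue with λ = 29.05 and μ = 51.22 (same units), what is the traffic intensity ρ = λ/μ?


ρ = λ/μ = 29.05/51.22 = 0.5672

Final: 0.5672


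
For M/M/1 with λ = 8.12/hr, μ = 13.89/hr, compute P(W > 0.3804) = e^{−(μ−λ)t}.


W ~ Exponential(μ−λ) for M/M/1.
μ − λ = 13.89 − 8.12 = 5.7700
P(W > t) = e^{−(μ−λ)t} = e^{−2.1949} = 0.111369

Final: 0.111369


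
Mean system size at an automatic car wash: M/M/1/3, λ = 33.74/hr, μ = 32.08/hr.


ρ = 33.74/32.08 = 1.0517
L = ρ[1 − (K+1)ρ^K + Kρ^(K+1)] / [(1−ρ)(1−ρ^(K+1))]
Numerator: 1.0517·(1 − 4·1.163408 + 3·1.223610) = 0.018085
Denominator: (-0.05175)·(-0.223610) = 0.011571
L = 0.018085/0.011571 = 1.5630

Final: 1.5630


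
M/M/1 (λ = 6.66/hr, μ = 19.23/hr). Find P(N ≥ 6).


ρ = 6.66/19.23 = 0.3463
P(N ≥ n) = ρ^n = 0.3463^6 = 0.001726

Final: 0.001726


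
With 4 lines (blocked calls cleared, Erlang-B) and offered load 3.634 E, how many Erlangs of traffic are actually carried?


B(4,3.634) = 0.274189 (Erlang-B)
Carried load = a(1 − B) = 3.634·(1 − 0.274189) = 3.634·0.725811 = 2.6376 E

Final: 2.6376 Erlangs


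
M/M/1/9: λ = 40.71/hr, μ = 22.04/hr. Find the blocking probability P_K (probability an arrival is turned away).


ρ = λ/μ = 40.71/22.04 = 1.8471
P_K = (1−ρ)ρ^K/(1−ρ^(K+1)) = (-0.8471·250.268165)/(1 − 462.269374)
= -212.001209/-461.269374 = 0.459604

Final: 0.459604


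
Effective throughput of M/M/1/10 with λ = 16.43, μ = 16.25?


ρ = 1.0111; P_K = (1−ρ)ρ^10/(1−ρ^11) = 0.095999
λ_eff = λ(1 − P_K) = 16.43·(1 − 0.095999) = 16.43·0.904001 = 14.8527 /hr

Final: 14.8527 /hr


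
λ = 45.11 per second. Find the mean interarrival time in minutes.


Mean interarrival time = 1/λ = 1/45.11 second = 0.02217 second
In minutes: 0.02217 × 0.0166667 = 0.0003695 min

Final: 0.0003695 min


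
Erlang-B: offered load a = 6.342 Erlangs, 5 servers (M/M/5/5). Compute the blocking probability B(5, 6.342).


B(c,a) = (a^c/c!) / Σ_{k=0}^{c} a^k/k!
a^5/5! = 85.496816
Σ terms (k=0..5): 1.00000 + 6.34200 + 20.11048 + 42.51356 + 67.40525 + 85.49682 = 222.868105
B = 85.496816/222.868105 = 0.383621

Final: 0.383621


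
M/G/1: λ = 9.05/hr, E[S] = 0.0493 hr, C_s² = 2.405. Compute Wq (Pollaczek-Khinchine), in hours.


ρ = λ·E[S] = 9.05·0.0493 = 0.4462
E[S²] = E[S]²(1+C_s²) = 0.0493²·(1+2.405) = 0.008276
Wq = λ·E[S²]/(2(1−ρ)) = 9.05·0.008276/(2·0.5538) = 0.06762 hr

Final: 0.06762 hr


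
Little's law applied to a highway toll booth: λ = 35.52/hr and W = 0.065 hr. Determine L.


L = λW = 35.52·0.065 = 2.3088

Final: 2.3088


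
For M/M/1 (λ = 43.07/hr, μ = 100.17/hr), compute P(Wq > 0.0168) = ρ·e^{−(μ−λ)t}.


ρ = 43.07/100.17 = 0.4300
P(Wq > t) = ρ·e^{−(μ−λ)t} = 0.4300·e^{−0.9593}
= 0.4300·0.383169 = 0.164751

Final: 0.164751


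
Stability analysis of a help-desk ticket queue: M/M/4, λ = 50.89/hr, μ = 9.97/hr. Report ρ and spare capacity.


Total capacity cμ = 4·9.97 = 39.88/hr
ρ = λ/(cμ) = 50.89/39.88 = 1.2761
Stable ⇔ ρ < 1: NO
Spare capacity = cμ − λ = 39.88 − 50.89 = -11.01/hr

Final: ρ = 1.2761; unstable; margin = -11.01/hr


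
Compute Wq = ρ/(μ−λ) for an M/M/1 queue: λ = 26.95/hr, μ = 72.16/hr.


ρ = 26.95/72.16 = 0.3735
Wq = ρ/(μ−λ) = 0.3735/(72.16 − 26.95) = 0.3735/45.21 = 0.008261 hr

Final: 0.008261 hr


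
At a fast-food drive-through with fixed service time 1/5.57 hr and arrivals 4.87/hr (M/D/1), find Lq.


ρ = 4.87/5.57 = 0.8743
M/D/1: Lq = ρ²/(2(1−ρ)) = 0.7644/(2·0.1257) = 3.04141

Final: 3.04141


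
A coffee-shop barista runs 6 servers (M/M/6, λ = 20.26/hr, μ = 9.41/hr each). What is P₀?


a = λ/μ = 20.26/9.41 = 2.1530; ρ = a/c = 0.3588
Σ_{k=0}^{5} a^k/k! (terms k=0..5) = 1.00000 + 2.15303 + 2.31777 + 1.66341 + 0.89534 + 0.38554 = 8.41508
Tail: a^6/(6!(1−ρ)) = 99.60907/(720·0.6412) = 0.21577
P₀ = 1/(8.41508 + 0.21577) = 1/8.63085 = 0.115863

Final: 0.115863


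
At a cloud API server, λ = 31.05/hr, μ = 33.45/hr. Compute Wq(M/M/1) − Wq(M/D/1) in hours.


ρ = 31.05/33.45 = 0.9283
Wq(M/M/1) = ρ/(μ−λ) = 0.9283/2.40 = 0.38677 hr
Wq(M/D/1) = ρ/(2(μ−λ)) = 0.19339 hr
Savings = 0.38677 − 0.19339 = 0.19339 hr

Final: 0.19339 hr


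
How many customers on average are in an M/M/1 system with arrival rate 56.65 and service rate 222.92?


ρ = λ/μ = 56.65/222.92 = 0.2541
L = ρ/(1−ρ) = 0.2541/(1 − 0.2541) = 0.2541/0.7459 = 0.3407

Final: 0.3407


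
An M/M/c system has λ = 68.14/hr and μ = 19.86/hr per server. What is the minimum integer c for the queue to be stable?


Stability requires cμ > λ ⇔ c > λ/μ.
λ/μ = 68.14/19.86 = 3.4310
Minimum integer c = ⌊3.4310⌋ + 1 = 4
Check: 4·19.86 = 79.44 > 68.14, while 3·19.86 = 59.58 ≤ 68.14

Final: 4 servers


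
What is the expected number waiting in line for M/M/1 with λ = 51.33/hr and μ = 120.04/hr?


ρ = 51.33/120.04 = 0.4276
Lq = ρ²/(1−ρ) = 0.1828/0.5724 = 0.3194

Final: 0.3194


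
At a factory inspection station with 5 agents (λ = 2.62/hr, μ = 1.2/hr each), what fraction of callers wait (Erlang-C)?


a = λ/μ = 2.1833; ρ = a/5 = 0.4367
P₀ = 0.111331 (from M/M/c formula)
C(c,a) = [a^c/(c!(1−ρ))]·P₀ = [49.61354/(120·0.5633)]·0.111331
= 0.73393·0.111331 = 0.081709

Final: 0.081709


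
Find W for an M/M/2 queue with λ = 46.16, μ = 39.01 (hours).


a = 1.1833; ρ = 0.5916; P₀ = 0.256563
Lq = P₀·a^c·ρ/(c!(1−ρ)²) = 0.63727
Wq = Lq/λ = 0.63727/46.16 = 0.01381 hr
W = Wq + 1/μ = 0.01381 + 0.02563 = 0.03944 hr

Final: 0.03944 hr


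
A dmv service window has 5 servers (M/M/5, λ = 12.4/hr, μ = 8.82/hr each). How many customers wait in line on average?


a = λ/μ = 1.4059; ρ = a/5 = 0.2812
P₀ = 0.244873
Lq = P₀·a^c·ρ / (c!·(1−ρ)²) = 0.244873·5.49244·0.2812/(120·0.51670)
= 0.006099

Final: 0.006099


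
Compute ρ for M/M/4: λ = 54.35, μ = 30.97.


ρ = λ/(cμ) = 54.35/(4·30.97) = 54.35/123.88 = 0.4387

Final: 0.4387


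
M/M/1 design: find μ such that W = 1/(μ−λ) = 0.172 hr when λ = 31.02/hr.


W = 1/(μ−λ) ⇒ μ − λ = 1/W = 1/0.172 = 5.8140
μ = λ + 1/W = 31.02 + 5.8140 = 36.8340 per hr

Final: 36.8340 /hr


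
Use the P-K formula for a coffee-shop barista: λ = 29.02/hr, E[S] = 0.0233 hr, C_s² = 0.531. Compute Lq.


ρ = λ·E[S] = 29.02·0.0233 = 0.6762
Lq = ρ²(1+C_s²)/(2(1−ρ)) = 0.4572·(1+0.531)/(2·0.3238)
= 0.4572·1.5310/0.6477 = 1.08076

Final: 1.08076


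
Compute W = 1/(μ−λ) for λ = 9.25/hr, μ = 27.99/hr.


W = 1/(μ−λ) = 1/(27.99 − 9.25) = 1/18.74 = 0.05336 hr

Final: 0.05336 hr


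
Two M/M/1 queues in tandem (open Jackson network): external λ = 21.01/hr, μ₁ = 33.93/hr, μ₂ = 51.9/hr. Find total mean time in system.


Each node sees arrival rate λ = 21.01/hr (tandem ⇒ throughput preserved).
W₁ = 1/(μ₁−λ) = 1/(33.93−21.01) = 0.07740 hr
W₂ = 1/(μ₂−λ) = 1/(51.9−21.01) = 0.03237 hr
W_total = W₁ + W₂ = 0.07740 + 0.03237 = 0.10977 hr

Final: 0.10977 hr


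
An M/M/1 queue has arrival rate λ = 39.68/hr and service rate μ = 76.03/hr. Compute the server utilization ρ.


ρ = λ/μ = 39.68/76.03 = 0.5219

Final: 0.5219


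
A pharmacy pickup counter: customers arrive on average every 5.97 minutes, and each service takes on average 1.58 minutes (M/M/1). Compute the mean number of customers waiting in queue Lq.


λ = 60/5.97 = 10.0503 /hr
μ = 60/1.58 = 37.9747 /hr
ρ = λ/μ = 10.0503/37.9747 = 0.2647
Lq = ρ²/(1−ρ) = 0.07004/0.7353 = 0.09525

Final: 0.09525


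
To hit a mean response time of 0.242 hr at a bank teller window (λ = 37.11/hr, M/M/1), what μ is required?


W = 1/(μ−λ) ⇒ μ − λ = 1/W = 1/0.242 = 4.1322
μ = λ + 1/W = 37.11 + 4.1322 = 41.2422 per hr

Final: 41.2422 /hr


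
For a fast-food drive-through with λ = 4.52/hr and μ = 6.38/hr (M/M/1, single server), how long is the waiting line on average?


ρ = 4.52/6.38 = 0.7085
Lq = ρ²/(1−ρ) = 0.5019/0.2915 = 1.7216

Final: 1.7216


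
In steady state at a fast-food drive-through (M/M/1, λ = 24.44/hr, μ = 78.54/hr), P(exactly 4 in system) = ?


ρ = 24.44/78.54 = 0.3112
P_n = (1−ρ)·ρ^n = (1 − 0.3112)·0.3112^4 = 0.6888·0.009377 = 0.006459

Final: 0.006459


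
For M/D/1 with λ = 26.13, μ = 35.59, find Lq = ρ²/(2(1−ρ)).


ρ = 26.13/35.59 = 0.7342
M/D/1: Lq = ρ²/(2(1−ρ)) = 0.5390/(2·0.2658) = 1.01398

Final: 1.01398


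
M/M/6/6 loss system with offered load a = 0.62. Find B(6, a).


B(c,a) = (a^c/c!) / Σ_{k=0}^{c} a^k/k!
a^6/6! = 0.00007889
Σ terms (k=0..6): 1.00000 + 0.62000 + 0.19220 + 0.03972 + 0.006157 + 0.0007634 + 0.00007889 = 1.858920
B = 0.00007889/1.858920 = 0.00004244

Final: 0.00004244


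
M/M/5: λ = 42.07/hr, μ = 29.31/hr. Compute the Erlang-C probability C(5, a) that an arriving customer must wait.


a = λ/μ = 1.4353; ρ = a/5 = 0.2871
P₀ = 0.237734 (from M/M/c formula)
C(c,a) = [a^c/(c!(1−ρ))]·P₀ = [6.09233/(120·0.7129)]·0.237734
= 0.07121·0.237734 = 0.016930

Final: 0.016930


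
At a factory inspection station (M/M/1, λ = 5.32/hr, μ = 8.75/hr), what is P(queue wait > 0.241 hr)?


ρ = 5.32/8.75 = 0.6080
P(Wq > t) = ρ·e^{−(μ−λ)t} = 0.6080·e^{−0.8266}
= 0.6080·0.437521 = 0.266013

Final: 0.266013


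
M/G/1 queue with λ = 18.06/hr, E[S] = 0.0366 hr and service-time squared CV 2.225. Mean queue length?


ρ = λ·E[S] = 18.06·0.0366 = 0.6610
Lq = ρ²(1+C_s²)/(2(1−ρ)) = 0.4369·(1+2.225)/(2·0.3390)
= 0.4369·3.2250/0.6780 = 2.07822

Final: 2.07822


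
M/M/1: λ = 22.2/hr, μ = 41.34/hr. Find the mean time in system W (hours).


W = 1/(μ−λ) = 1/(41.34 − 22.2) = 1/19.14 = 0.05225 hr

Final: 0.05225 hr


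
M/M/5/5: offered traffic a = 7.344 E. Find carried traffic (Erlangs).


B(5,7.344) = 0.444445 (Erlang-B)
Carried load = a(1 − B) = 7.344·(1 − 0.444445) = 7.344·0.555555 = 4.0800 E

Final: 4.0800 Erlangs


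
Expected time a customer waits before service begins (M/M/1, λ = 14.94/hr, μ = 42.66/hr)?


ρ = 14.94/42.66 = 0.3502
Wq = ρ/(μ−λ) = 0.3502/(42.66 − 14.94) = 0.3502/27.72 = 0.01263 hr

Final: 0.01263 hr


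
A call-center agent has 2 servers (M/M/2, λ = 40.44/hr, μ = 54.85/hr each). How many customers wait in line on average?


a = λ/μ = 0.7373; ρ = a/2 = 0.3686
P₀ = 0.461303
Lq = P₀·a^c·ρ / (c!·(1−ρ)²) = 0.461303·0.54359·0.3686/(2·0.39861)
= 0.11595

Final: 0.11595


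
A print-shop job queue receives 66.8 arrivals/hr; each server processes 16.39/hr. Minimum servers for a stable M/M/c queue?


Stability requires cμ > λ ⇔ c > λ/μ.
λ/μ = 66.8/16.39 = 4.0757
Minimum integer c = ⌊4.0757⌋ + 1 = 5
Check: 5·16.39 = 81.95 > 66.8, while 4·16.39 = 65.56 ≤ 66.8

Final: 5 servers


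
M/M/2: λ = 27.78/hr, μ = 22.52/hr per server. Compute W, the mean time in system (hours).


a = 1.2336; ρ = 0.6168; P₀ = 0.237023
Lq = P₀·a^c·ρ/(c!(1−ρ)²) = 0.75742
Wq = Lq/λ = 0.75742/27.78 = 0.02726 hr
W = Wq + 1/μ = 0.02726 + 0.04440 = 0.07167 hr

Final: 0.07167 hr


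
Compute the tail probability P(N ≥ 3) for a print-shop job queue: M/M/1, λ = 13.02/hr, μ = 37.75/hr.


ρ = 13.02/37.75 = 0.3449
P(N ≥ n) = ρ^n = 0.3449^3 = 0.041028

Final: 0.041028


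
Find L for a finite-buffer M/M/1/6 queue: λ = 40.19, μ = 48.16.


ρ = 40.19/48.16 = 0.8345
L = ρ[1 − (K+1)ρ^K + Kρ^(K+1)] / [(1−ρ)(1−ρ^(K+1))]
Numerator: 0.8345·(1 − 7·0.337745 + 6·0.281852) = 0.272796
Denominator: (0.1655)·(0.718148) = 0.118846
L = 0.272796/0.118846 = 2.2954

Final: 2.2954


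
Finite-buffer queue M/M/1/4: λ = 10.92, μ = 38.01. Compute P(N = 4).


ρ = λ/μ = 10.92/38.01 = 0.2873
P_K = (1−ρ)ρ^K/(1−ρ^(K+1)) = (0.7127·0.006812)/(1 − 0.001957)
= 0.004855/0.998043 = 0.004865

Final: 0.004865


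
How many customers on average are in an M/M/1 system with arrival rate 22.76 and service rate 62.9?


ρ = λ/μ = 22.76/62.9 = 0.3618
L = ρ/(1−ρ) = 0.3618/(1 − 0.3618) = 0.3618/0.6382 = 0.5670

Final: 0.5670


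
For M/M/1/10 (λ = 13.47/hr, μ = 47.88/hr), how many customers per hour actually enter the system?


ρ = 0.2813; P_K = (1−ρ)ρ^10/(1−ρ^11) = 0.000002232
λ_eff = λ(1 − P_K) = 13.47·(1 − 0.000002232) = 13.47·0.999998 = 13.4700 /hr

Final: 13.4700 /hr


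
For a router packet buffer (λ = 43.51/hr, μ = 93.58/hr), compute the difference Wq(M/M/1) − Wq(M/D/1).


ρ = 43.51/93.58 = 0.4649
Wq(M/M/1) = ρ/(μ−λ) = 0.4649/50.07 = 0.009286 hr
Wq(M/D/1) = ρ/(2(μ−λ)) = 0.004643 hr
Savings = 0.009286 − 0.004643 = 0.004643 hr

Final: 0.004643 hr


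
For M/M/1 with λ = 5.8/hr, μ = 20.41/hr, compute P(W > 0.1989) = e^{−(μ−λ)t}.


W ~ Exponential(μ−λ) for M/M/1.
μ − λ = 20.41 − 5.8 = 14.6100
P(W > t) = e^{−(μ−λ)t} = e^{−2.9059} = 0.054698

Final: 0.054698


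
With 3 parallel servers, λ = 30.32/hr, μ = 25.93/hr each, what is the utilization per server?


ρ = λ/(cμ) = 30.32/(3·25.93) = 30.32/77.79 = 0.3898

Final: 0.3898
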